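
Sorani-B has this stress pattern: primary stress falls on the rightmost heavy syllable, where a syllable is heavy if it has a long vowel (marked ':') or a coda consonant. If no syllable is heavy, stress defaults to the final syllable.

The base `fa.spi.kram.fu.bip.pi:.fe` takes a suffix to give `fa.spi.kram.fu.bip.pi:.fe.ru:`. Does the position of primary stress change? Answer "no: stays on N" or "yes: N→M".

yes: 6→8

Base `fa.spi.kram.fu.bip.pi:.fe` (7 syllables):
  Weights: 1 fa L, 2 spi L, 3 kram H, 4 fu L, 5 bip H, 6 pi: H, 7 fe L.
  Heavy syllables in the domain: 3, 5, 6. The rightmost is syllable 6 (pi:).
  → primary stress on syllable 6.
Suffixed `fa.spi.kram.fu.bip.pi:.fe.ru:` (8 syllables):
  Weights: 1 fa L, 2 spi L, 3 kram H, 4 fu L, 5 bip H, 6 pi: H, 7 fe L, 8 ru: H.
  Heavy syllables in the domain: 3, 5, 6, 8. The rightmost is syllable 8 (ru:).
  → primary stress on syllable 8.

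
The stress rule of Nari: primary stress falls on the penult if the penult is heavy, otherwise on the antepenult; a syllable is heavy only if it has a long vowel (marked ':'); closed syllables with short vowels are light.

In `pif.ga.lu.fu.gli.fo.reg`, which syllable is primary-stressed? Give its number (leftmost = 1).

Weights: 5 gli L, 6 fo L, 7 reg L.
The penult (syllable 6, fo) is light, so stress falls on the antepenult (syllable 5, gli).
Primary stress: syllable 5 → pif.ga.lu.fu.ˈgli.fo.reg.

5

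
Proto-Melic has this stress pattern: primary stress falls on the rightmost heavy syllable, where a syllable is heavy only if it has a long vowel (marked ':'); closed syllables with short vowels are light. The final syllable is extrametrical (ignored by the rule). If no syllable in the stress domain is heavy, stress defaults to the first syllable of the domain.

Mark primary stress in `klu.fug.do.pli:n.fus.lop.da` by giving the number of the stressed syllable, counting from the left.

The final syllable (7, da) is extrametrical; the stress domain is syllables 1–6.
Weights: 1 klu L, 2 fug L, 3 do L, 4 pli:n H, 5 fus L, 6 lop L.
Heavy syllables in the domain: 4. The rightmost is syllable 4 (pli:n).
Primary stress: syllable 4 → klu.fug.do.ˈpli:n.fus.lop.da.

4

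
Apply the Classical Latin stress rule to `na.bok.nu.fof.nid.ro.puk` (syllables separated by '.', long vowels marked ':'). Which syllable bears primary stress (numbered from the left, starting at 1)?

Classical Latin: stress the penult if heavy (long vowel or closed), else the antepenult.
Weights: 5 nid H, 6 ro L, 7 puk H.
The penult (syllable 6, ro) is light, so stress falls on the antepenult (syllable 5, nid).
Stress on syllable 5: na.bok.nu.fof.ˈnid.ro.puk.

5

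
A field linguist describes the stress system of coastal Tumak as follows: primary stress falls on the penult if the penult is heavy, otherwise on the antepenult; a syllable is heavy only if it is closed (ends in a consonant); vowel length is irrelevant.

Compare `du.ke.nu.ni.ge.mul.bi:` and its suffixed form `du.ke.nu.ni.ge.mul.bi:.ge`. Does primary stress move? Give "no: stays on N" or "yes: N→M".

Base `du.ke.nu.ni.ge.mul.bi:` (7 syllables):
  Weights: 5 ge L, 6 mul H, 7 bi: L.
  The penult (syllable 6, mul) is heavy, so it takes stress.
  → primary stress on syllable 6.
Suffixed `du.ke.nu.ni.ge.mul.bi:.ge` (8 syllables):
  Weights: 6 mul H, 7 bi: L, 8 ge L.
  The penult (syllable 7, bi:) is light, so stress falls on the antepenult (syllable 6, mul).
  → primary stress on syllable 6.

no: stays on 6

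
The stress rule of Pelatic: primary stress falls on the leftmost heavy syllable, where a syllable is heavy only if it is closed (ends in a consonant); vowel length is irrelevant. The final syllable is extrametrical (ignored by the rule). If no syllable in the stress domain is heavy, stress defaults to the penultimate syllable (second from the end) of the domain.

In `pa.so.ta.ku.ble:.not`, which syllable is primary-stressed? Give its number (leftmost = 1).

4

The final syllable (6, not) is extrametrical; the stress domain is syllables 1–5.
Weights: 1 pa L, 2 so L, 3 ta L, 4 ku L, 5 ble: L.
No heavy syllable in the domain; default to the penultimate syllable (second from the end) of the domain = syllable 4.
Primary stress: syllable 4 → pa.so.ta.ˈku.ble:.not.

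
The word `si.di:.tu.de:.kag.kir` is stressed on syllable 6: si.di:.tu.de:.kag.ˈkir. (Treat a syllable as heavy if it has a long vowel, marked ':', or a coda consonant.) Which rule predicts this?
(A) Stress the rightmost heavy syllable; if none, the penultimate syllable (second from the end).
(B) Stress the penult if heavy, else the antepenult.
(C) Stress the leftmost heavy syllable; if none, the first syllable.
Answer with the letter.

Rule A → syllable 6 ✓.
Rule B → syllable 5 (observed: 6).
Rule C → syllable 2 (observed: 6).

A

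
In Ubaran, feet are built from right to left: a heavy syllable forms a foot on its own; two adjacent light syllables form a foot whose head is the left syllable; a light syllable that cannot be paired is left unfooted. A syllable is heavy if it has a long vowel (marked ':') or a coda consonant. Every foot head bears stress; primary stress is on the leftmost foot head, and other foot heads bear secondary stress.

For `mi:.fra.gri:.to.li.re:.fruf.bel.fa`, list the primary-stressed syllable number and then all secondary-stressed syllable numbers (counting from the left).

primary 1, secondary 3, 4, 6, 7, 8

Weights: 1 mi: H, 2 fra L, 3 gri: H, 4 to L, 5 li L, 6 re: H, 7 fruf H, 8 bel H, 9 fa L.
Parse right to left (heavy = foot alone; LL = one foot; stranded L unfooted): (ˈmi:) fra (ˈgri:) (ˈto.li) (ˈre:) (ˈfruf) (ˈbel) fa.
Foot heads: 1, 3, 4, 6, 7, 8.
Primary stress on the leftmost head = syllable 1.
Secondary stress on 3, 4, 6, 7, 8: ˈmi:.fra.ˌgri:.ˌto.li.ˌre:.ˌfruf.ˌbel.fa.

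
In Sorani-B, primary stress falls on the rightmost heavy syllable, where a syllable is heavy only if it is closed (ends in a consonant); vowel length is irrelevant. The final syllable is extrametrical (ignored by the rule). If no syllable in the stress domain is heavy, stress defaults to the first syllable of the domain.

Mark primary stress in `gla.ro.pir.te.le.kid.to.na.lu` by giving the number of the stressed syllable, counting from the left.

The final syllable (9, lu) is extrametrical; the stress domain is syllables 1–8.
Weights: 1 gla L, 2 ro L, 3 pir H, 4 te L, 5 le L, 6 kid H, 7 to L, 8 na L.
Heavy syllables in the domain: 3, 6. The rightmost is syllable 6 (kid).
Primary stress: syllable 6 → gla.ro.pir.te.le.ˈkid.to.na.lu.

6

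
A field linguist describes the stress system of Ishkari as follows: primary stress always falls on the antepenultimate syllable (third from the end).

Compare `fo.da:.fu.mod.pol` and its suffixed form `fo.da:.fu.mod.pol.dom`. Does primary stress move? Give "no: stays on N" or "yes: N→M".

Base `fo.da:.fu.mod.pol` (5 syllables):
  The word has 5 syllables; the antepenultimate syllable (third from the end) is syllable 3 (fu).
  → primary stress on syllable 3.
Suffixed `fo.da:.fu.mod.pol.dom` (6 syllables):
  The word has 6 syllables; the antepenultimate syllable (third from the end) is syllable 4 (mod).
  → primary stress on syllable 4.

yes: 3→4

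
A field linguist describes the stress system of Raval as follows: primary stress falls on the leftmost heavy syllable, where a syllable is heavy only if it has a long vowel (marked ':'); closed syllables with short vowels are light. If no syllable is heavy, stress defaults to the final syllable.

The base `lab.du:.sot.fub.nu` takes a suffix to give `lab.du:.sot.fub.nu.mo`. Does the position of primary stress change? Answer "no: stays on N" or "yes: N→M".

Base `lab.du:.sot.fub.nu` (5 syllables):
  Weights: 1 lab L, 2 du: H, 3 sot L, 4 fub L, 5 nu L.
  Heavy syllables in the domain: 2. The leftmost is syllable 2 (du:).
  → primary stress on syllable 2.
Suffixed `lab.du:.sot.fub.nu.mo` (6 syllables):
  Weights: 1 lab L, 2 du: H, 3 sot L, 4 fub L, 5 nu L, 6 mo L.
  Heavy syllables in the domain: 2. The leftmost is syllable 2 (du:).
  → primary stress on syllable 2.

no: stays on 2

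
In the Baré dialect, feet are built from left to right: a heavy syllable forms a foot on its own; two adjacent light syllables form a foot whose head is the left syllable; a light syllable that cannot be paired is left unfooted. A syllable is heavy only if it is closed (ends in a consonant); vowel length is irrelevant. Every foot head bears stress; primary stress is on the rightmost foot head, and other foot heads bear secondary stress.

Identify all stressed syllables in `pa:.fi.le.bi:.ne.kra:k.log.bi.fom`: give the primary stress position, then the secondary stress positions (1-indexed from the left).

primary 9, secondary 1, 3, 6, 7

Weights: 1 pa: L, 2 fi L, 3 le L, 4 bi: L, 5 ne L, 6 kra:k H, 7 log H, 8 bi L, 9 fom H.
Parse left to right (heavy = foot alone; LL = one foot; stranded L unfooted): (ˈpa:.fi) (ˈle.bi:) ne (ˈkra:k) (ˈlog) bi (ˈfom).
Foot heads: 1, 3, 6, 7, 9.
Primary stress on the rightmost head = syllable 9.
Secondary stress on 1, 3, 6, 7: ˌpa:.fi.ˌle.bi:.ne.ˌkra:k.ˌlog.bi.ˈfom.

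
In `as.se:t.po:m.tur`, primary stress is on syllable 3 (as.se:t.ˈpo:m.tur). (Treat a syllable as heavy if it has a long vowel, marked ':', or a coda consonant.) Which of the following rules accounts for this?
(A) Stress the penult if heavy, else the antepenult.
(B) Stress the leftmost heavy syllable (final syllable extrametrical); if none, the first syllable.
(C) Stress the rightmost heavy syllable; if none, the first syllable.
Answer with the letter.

A

Rule A → syllable 3 ✓.
Rule B → syllable 1 (observed: 3).
Rule C → syllable 4 (observed: 3).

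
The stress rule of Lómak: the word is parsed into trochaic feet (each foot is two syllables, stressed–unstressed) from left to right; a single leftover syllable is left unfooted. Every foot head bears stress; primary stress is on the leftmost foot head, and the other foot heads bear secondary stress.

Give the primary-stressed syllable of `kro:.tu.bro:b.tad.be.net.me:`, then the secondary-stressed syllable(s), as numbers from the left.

Parse left to right into trochaic (ˈσσ) feet: (ˈkro:.tu) (ˈbro:b.tad) (ˈbe.net) me:. Syllable 7 is left unfooted.
Foot heads (stressed positions): 1, 3, 5.
End Rule Leftmost: primary stress on the leftmost head = syllable 1.
Secondary stress on 3, 5: ˈkro:.tu.ˌbro:b.tad.ˌbe.net.me:.

primary 1, secondary 3, 5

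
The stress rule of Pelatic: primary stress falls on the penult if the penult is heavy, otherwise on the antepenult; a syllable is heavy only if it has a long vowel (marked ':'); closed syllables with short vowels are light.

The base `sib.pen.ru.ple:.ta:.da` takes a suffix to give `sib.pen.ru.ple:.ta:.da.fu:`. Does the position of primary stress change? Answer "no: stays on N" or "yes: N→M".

Base `sib.pen.ru.ple:.ta:.da` (6 syllables):
  Weights: 4 ple: H, 5 ta: H, 6 da L.
  The penult (syllable 5, ta:) is heavy, so it takes stress.
  → primary stress on syllable 5.
Suffixed `sib.pen.ru.ple:.ta:.da.fu:` (7 syllables):
  Weights: 5 ta: H, 6 da L, 7 fu: H.
  The penult (syllable 6, da) is light, so stress falls on the antepenult (syllable 5, ta:).
  → primary stress on syllable 5.

no: stays on 5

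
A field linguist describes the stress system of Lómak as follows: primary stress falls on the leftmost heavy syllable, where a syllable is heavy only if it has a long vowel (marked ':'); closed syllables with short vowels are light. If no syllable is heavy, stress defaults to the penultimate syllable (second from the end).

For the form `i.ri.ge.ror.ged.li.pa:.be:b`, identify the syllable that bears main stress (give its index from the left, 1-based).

7

Weights: 1 i L, 2 ri L, 3 ge L, 4 ror L, 5 ged L, 6 li L, 7 pa: H, 8 be:b H.
Heavy syllables in the domain: 7, 8. The leftmost is syllable 7 (pa:).
Primary stress: syllable 7 → i.ri.ge.ror.ged.li.ˈpa:.be:b.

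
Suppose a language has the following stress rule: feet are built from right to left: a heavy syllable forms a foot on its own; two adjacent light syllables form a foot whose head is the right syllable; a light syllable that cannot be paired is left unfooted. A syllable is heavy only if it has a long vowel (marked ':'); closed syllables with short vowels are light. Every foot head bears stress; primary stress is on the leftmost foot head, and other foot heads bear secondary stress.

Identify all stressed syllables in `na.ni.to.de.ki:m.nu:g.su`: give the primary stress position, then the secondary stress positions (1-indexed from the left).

Weights: 1 na L, 2 ni L, 3 to L, 4 de L, 5 ki:m H, 6 nu:g H, 7 su L.
Parse right to left (heavy = foot alone; LL = one foot; stranded L unfooted): (na.ˈni) (to.ˈde) (ˈki:m) (ˈnu:g) su.
Foot heads: 2, 4, 5, 6.
Primary stress on the leftmost head = syllable 2.
Secondary stress on 4, 5, 6: na.ˈni.to.ˌde.ˌki:m.ˌnu:g.su.

primary 2, secondary 4, 5, 6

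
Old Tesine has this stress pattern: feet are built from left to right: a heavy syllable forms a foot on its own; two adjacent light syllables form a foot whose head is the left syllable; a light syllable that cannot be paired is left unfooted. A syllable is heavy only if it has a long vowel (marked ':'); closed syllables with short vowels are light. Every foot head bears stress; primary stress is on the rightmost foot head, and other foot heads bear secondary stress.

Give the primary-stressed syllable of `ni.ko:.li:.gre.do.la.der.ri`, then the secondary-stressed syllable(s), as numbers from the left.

primary 6, secondary 2, 3, 4

Weights: 1 ni L, 2 ko: H, 3 li: H, 4 gre L, 5 do L, 6 la L, 7 der L, 8 ri L.
Parse left to right (heavy = foot alone; LL = one foot; stranded L unfooted): ni (ˈko:) (ˈli:) (ˈgre.do) (ˈla.der) ri.
Foot heads: 2, 3, 4, 6.
Primary stress on the rightmost head = syllable 6.
Secondary stress on 2, 3, 4: ni.ˌko:.ˌli:.ˌgre.do.ˈla.der.ri.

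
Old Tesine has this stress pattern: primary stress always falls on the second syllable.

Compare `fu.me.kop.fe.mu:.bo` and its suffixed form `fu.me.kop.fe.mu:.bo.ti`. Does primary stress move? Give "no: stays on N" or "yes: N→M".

Base `fu.me.kop.fe.mu:.bo` (6 syllables):
  The word has 6 syllables; the second syllable is syllable 2 (me).
  → primary stress on syllable 2.
Suffixed `fu.me.kop.fe.mu:.bo.ti` (7 syllables):
  The word has 7 syllables; the second syllable is syllable 2 (me).
  → primary stress on syllable 2.

no: stays on 2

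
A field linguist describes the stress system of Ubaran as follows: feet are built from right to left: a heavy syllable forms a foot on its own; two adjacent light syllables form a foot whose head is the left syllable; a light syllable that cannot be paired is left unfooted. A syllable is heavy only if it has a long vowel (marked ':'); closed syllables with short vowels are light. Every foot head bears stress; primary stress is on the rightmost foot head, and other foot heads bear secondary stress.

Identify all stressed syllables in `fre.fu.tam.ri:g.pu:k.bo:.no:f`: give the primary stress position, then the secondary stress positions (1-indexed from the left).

primary 7, secondary 2, 4, 5, 6

Weights: 1 fre L, 2 fu L, 3 tam L, 4 ri:g H, 5 pu:k H, 6 bo: H, 7 no:f H.
Parse right to left (heavy = foot alone; LL = one foot; stranded L unfooted): fre (ˈfu.tam) (ˈri:g) (ˈpu:k) (ˈbo:) (ˈno:f).
Foot heads: 2, 4, 5, 6, 7.
Primary stress on the rightmost head = syllable 7.
Secondary stress on 2, 4, 5, 6: fre.ˌfu.tam.ˌri:g.ˌpu:k.ˌbo:.ˈno:f.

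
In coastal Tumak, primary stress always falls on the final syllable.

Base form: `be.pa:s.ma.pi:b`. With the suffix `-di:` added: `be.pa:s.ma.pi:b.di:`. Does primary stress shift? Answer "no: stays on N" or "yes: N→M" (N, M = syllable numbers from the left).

yes: 4→5

Base `be.pa:s.ma.pi:b` (4 syllables):
  The word has 4 syllables; the final syllable is syllable 4 (pi:b).
  → primary stress on syllable 4.
Suffixed `be.pa:s.ma.pi:b.di:` (5 syllables):
  The word has 5 syllables; the final syllable is syllable 5 (di:).
  → primary stress on syllable 5.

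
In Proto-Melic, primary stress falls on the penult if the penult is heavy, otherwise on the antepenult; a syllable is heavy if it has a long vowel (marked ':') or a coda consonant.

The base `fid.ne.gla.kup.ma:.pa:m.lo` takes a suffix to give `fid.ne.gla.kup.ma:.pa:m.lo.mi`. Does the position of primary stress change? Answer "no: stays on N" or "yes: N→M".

Base `fid.ne.gla.kup.ma:.pa:m.lo` (7 syllables):
  Weights: 5 ma: H, 6 pa:m H, 7 lo L.
  The penult (syllable 6, pa:m) is heavy, so it takes stress.
  → primary stress on syllable 6.
Suffixed `fid.ne.gla.kup.ma:.pa:m.lo.mi` (8 syllables):
  Weights: 6 pa:m H, 7 lo L, 8 mi L.
  The penult (syllable 7, lo) is light, so stress falls on the antepenult (syllable 6, pa:m).
  → primary stress on syllable 6.

no: stays on 6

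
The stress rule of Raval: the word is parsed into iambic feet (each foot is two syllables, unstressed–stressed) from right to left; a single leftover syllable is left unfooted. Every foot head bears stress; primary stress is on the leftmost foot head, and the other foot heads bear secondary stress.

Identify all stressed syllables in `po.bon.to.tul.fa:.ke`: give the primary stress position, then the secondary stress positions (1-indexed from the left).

Parse right to left into iambic (σˈσ) feet: (po.ˈbon) (to.ˈtul) (fa:.ˈke).
Foot heads (stressed positions): 2, 4, 6.
End Rule Leftmost: primary stress on the leftmost head = syllable 2.
Secondary stress on 4, 6: po.ˈbon.to.ˌtul.fa:.ˌke.

primary 2, secondary 4, 6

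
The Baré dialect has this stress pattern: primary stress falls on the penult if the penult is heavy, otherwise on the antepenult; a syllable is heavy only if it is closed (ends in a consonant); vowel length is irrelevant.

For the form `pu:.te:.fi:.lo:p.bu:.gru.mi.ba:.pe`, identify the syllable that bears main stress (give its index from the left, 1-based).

7

Weights: 7 mi L, 8 ba: L, 9 pe L.
The penult (syllable 8, ba:) is light, so stress falls on the antepenult (syllable 7, mi).
Primary stress: syllable 7 → pu:.te:.fi:.lo:p.bu:.gru.ˈmi.ba:.pe.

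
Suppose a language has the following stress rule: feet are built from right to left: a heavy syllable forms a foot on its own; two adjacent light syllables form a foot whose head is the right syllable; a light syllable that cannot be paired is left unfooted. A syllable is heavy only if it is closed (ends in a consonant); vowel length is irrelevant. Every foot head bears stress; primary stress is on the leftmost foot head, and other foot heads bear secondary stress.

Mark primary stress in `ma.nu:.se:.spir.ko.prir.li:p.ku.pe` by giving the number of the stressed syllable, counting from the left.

Weights: 1 ma L, 2 nu: L, 3 se: L, 4 spir H, 5 ko L, 6 prir H, 7 li:p H, 8 ku L, 9 pe L.
Parse right to left (heavy = foot alone; LL = one foot; stranded L unfooted): ma (nu:.ˈse:) (ˈspir) ko (ˈprir) (ˈli:p) (ku.ˈpe).
Foot heads: 3, 4, 6, 7, 9.
Primary stress on the leftmost head = syllable 3.
Primary stress: syllable 3 → ma.nu:.ˈse:.spir.ko.prir.li:p.ku.pe.

3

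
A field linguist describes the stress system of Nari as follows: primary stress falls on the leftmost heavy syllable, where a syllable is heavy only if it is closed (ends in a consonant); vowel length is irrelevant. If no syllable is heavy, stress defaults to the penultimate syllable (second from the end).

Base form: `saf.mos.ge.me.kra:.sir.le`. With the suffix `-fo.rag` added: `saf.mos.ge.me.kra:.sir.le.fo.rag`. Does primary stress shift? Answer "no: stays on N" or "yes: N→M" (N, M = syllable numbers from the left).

no: stays on 1

Base `saf.mos.ge.me.kra:.sir.le` (7 syllables):
  Weights: 1 saf H, 2 mos H, 3 ge L, 4 me L, 5 kra: L, 6 sir H, 7 le L.
  Heavy syllables in the domain: 1, 2, 6. The leftmost is syllable 1 (saf).
  → primary stress on syllable 1.
Suffixed `saf.mos.ge.me.kra:.sir.le.fo.rag` (9 syllables):
  Weights: 1 saf H, 2 mos H, 3 ge L, 4 me L, 5 kra: L, 6 sir H, 7 le L, 8 fo L, 9 rag H.
  Heavy syllables in the domain: 1, 2, 6, 9. The leftmost is syllable 1 (saf).
  → primary stress on syllable 1.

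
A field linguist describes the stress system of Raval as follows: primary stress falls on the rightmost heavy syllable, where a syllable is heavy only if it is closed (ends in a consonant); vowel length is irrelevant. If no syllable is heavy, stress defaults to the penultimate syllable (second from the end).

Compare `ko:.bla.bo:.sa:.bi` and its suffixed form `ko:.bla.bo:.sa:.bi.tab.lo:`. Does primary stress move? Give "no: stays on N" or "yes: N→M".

Base `ko:.bla.bo:.sa:.bi` (5 syllables):
  Weights: 1 ko: L, 2 bla L, 3 bo: L, 4 sa: L, 5 bi L.
  No heavy syllable in the domain; default to the penultimate syllable (second from the end) = syllable 4.
  → primary stress on syllable 4.
Suffixed `ko:.bla.bo:.sa:.bi.tab.lo:` (7 syllables):
  Weights: 1 ko: L, 2 bla L, 3 bo: L, 4 sa: L, 5 bi L, 6 tab H, 7 lo: L.
  Heavy syllables in the domain: 6. The rightmost is syllable 6 (tab).
  → primary stress on syllable 6.

yes: 4→6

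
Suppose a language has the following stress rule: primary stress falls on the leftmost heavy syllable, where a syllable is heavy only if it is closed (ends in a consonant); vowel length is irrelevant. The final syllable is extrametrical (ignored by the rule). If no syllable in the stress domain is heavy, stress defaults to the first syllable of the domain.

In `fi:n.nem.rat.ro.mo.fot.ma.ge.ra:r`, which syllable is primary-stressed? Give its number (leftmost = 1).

The final syllable (9, ra:r) is extrametrical; the stress domain is syllables 1–8.
Weights: 1 fi:n H, 2 nem H, 3 rat H, 4 ro L, 5 mo L, 6 fot H, 7 ma L, 8 ge L.
Heavy syllables in the domain: 1, 2, 3, 6. The leftmost is syllable 1 (fi:n).
Primary stress: syllable 1 → ˈfi:n.nem.rat.ro.mo.fot.ma.ge.ra:r.

1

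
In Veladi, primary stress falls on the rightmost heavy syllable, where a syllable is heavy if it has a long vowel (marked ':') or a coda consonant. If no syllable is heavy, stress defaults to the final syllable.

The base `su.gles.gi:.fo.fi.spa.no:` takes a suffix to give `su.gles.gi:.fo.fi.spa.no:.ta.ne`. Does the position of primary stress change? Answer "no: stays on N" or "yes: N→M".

Base `su.gles.gi:.fo.fi.spa.no:` (7 syllables):
  Weights: 1 su L, 2 gles H, 3 gi: H, 4 fo L, 5 fi L, 6 spa L, 7 no: H.
  Heavy syllables in the domain: 2, 3, 7. The rightmost is syllable 7 (no:).
  → primary stress on syllable 7.
Suffixed `su.gles.gi:.fo.fi.spa.no:.ta.ne` (9 syllables):
  Weights: 1 su L, 2 gles H, 3 gi: H, 4 fo L, 5 fi L, 6 spa L, 7 no: H, 8 ta L, 9 ne L.
  Heavy syllables in the domain: 2, 3, 7. The rightmost is syllable 7 (no:).
  → primary stress on syllable 7.

no: stays on 7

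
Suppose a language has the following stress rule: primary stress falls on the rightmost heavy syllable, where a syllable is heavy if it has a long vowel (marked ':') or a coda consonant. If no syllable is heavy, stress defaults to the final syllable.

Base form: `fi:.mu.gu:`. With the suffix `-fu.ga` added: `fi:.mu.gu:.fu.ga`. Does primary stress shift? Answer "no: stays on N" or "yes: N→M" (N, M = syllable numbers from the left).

no: stays on 3

Base `fi:.mu.gu:` (3 syllables):
  Weights: 1 fi: H, 2 mu L, 3 gu: H.
  Heavy syllables in the domain: 1, 3. The rightmost is syllable 3 (gu:).
  → primary stress on syllable 3.
Suffixed `fi:.mu.gu:.fu.ga` (5 syllables):
  Weights: 1 fi: H, 2 mu L, 3 gu: H, 4 fu L, 5 ga L.
  Heavy syllables in the domain: 1, 3. The rightmost is syllable 3 (gu:).
  → primary stress on syllable 3.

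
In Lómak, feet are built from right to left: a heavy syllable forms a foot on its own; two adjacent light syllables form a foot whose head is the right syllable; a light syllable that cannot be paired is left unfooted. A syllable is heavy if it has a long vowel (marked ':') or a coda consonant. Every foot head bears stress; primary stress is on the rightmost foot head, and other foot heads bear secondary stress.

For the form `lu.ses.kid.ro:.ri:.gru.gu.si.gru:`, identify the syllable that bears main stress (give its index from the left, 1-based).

Weights: 1 lu L, 2 ses H, 3 kid H, 4 ro: H, 5 ri: H, 6 gru L, 7 gu L, 8 si L, 9 gru: H.
Parse right to left (heavy = foot alone; LL = one foot; stranded L unfooted): lu (ˈses) (ˈkid) (ˈro:) (ˈri:) gru (gu.ˈsi) (ˈgru:).
Foot heads: 2, 3, 4, 5, 8, 9.
Primary stress on the rightmost head = syllable 9.
Primary stress: syllable 9 → lu.ses.kid.ro:.ri:.gru.gu.si.ˈgru:.

9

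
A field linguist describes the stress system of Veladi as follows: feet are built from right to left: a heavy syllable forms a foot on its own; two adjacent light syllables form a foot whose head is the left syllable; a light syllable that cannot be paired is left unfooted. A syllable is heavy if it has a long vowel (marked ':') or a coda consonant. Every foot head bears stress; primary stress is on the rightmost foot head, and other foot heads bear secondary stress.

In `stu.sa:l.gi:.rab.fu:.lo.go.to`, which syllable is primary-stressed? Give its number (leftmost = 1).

Weights: 1 stu L, 2 sa:l H, 3 gi: H, 4 rab H, 5 fu: H, 6 lo L, 7 go L, 8 to L.
Parse right to left (heavy = foot alone; LL = one foot; stranded L unfooted): stu (ˈsa:l) (ˈgi:) (ˈrab) (ˈfu:) lo (ˈgo.to).
Foot heads: 2, 3, 4, 5, 7.
Primary stress on the rightmost head = syllable 7.
Primary stress: syllable 7 → stu.sa:l.gi:.rab.fu:.lo.ˈgo.to.

7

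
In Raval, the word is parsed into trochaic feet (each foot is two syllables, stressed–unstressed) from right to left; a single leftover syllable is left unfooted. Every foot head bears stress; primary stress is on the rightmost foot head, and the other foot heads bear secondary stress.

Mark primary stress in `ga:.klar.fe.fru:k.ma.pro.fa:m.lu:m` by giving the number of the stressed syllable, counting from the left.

Parse right to left into trochaic (ˈσσ) feet: (ˈga:.klar) (ˈfe.fru:k) (ˈma.pro) (ˈfa:m.lu:m).
Foot heads (stressed positions): 1, 3, 5, 7.
End Rule Rightmost: primary stress on the rightmost head = syllable 7.
Primary stress: syllable 7 → ga:.klar.fe.fru:k.ma.pro.ˈfa:m.lu:m.

7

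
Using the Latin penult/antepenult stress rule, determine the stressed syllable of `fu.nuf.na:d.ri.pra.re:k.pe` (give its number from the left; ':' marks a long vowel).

Classical Latin: stress the penult if heavy (long vowel or closed), else the antepenult.
Weights: 5 pra L, 6 re:k H, 7 pe L.
The penult (syllable 6, re:k) is heavy, so it takes stress.
Stress on syllable 6: fu.nuf.na:d.ri.pra.ˈre:k.pe.

6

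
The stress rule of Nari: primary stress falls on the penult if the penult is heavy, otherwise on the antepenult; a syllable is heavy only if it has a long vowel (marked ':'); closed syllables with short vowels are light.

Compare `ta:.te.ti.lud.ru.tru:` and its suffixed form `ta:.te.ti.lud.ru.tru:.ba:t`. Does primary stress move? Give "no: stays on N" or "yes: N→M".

yes: 4→6

Base `ta:.te.ti.lud.ru.tru:` (6 syllables):
  Weights: 4 lud L, 5 ru L, 6 tru: H.
  The penult (syllable 5, ru) is light, so stress falls on the antepenult (syllable 4, lud).
  → primary stress on syllable 4.
Suffixed `ta:.te.ti.lud.ru.tru:.ba:t` (7 syllables):
  Weights: 5 ru L, 6 tru: H, 7 ba:t H.
  The penult (syllable 6, tru:) is heavy, so it takes stress.
  → primary stress on syllable 6.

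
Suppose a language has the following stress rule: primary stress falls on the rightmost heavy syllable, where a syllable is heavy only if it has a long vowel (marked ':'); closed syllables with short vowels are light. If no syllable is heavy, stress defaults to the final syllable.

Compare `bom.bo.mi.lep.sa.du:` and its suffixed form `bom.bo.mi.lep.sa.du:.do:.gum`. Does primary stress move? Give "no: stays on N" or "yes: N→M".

Base `bom.bo.mi.lep.sa.du:` (6 syllables):
  Weights: 1 bom L, 2 bo L, 3 mi L, 4 lep L, 5 sa L, 6 du: H.
  Heavy syllables in the domain: 6. The rightmost is syllable 6 (du:).
  → primary stress on syllable 6.
Suffixed `bom.bo.mi.lep.sa.du:.do:.gum` (8 syllables):
  Weights: 1 bom L, 2 bo L, 3 mi L, 4 lep L, 5 sa L, 6 du: H, 7 do: H, 8 gum L.
  Heavy syllables in the domain: 6, 7. The rightmost is syllable 7 (do:).
  → primary stress on syllable 7.

yes: 6→7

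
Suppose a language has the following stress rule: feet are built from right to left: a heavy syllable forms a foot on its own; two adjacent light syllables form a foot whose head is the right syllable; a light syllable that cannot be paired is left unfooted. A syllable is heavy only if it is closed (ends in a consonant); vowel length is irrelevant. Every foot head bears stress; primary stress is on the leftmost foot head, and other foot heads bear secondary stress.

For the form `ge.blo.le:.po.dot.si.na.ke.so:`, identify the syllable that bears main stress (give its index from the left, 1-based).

Weights: 1 ge L, 2 blo L, 3 le: L, 4 po L, 5 dot H, 6 si L, 7 na L, 8 ke L, 9 so: L.
Parse right to left (heavy = foot alone; LL = one foot; stranded L unfooted): (ge.ˈblo) (le:.ˈpo) (ˈdot) (si.ˈna) (ke.ˈso:).
Foot heads: 2, 4, 5, 7, 9.
Primary stress on the leftmost head = syllable 2.
Primary stress: syllable 2 → ge.ˈblo.le:.po.dot.si.na.ke.so:.

2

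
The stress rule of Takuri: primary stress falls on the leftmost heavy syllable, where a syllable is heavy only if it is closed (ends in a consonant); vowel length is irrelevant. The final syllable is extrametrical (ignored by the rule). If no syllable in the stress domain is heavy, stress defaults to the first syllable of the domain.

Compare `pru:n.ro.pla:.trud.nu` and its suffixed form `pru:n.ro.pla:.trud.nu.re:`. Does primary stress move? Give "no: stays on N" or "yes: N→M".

no: stays on 1

Base `pru:n.ro.pla:.trud.nu` (5 syllables):
  The final syllable (5, nu) is extrametrical; the stress domain is syllables 1–4.
  Weights: 1 pru:n H, 2 ro L, 3 pla: L, 4 trud H.
  Heavy syllables in the domain: 1, 4. The leftmost is syllable 1 (pru:n).
  → primary stress on syllable 1.
Suffixed `pru:n.ro.pla:.trud.nu.re:` (6 syllables):
  The final syllable (6, re:) is extrametrical; the stress domain is syllables 1–5.
  Weights: 1 pru:n H, 2 ro L, 3 pla: L, 4 trud H, 5 nu L.
  Heavy syllables in the domain: 1, 4. The leftmost is syllable 1 (pru:n).
  → primary stress on syllable 1.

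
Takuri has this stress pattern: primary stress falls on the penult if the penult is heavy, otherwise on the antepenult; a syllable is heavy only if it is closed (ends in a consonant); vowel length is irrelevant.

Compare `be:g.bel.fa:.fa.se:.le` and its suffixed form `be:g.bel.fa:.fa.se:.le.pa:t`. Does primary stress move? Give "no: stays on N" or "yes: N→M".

yes: 4→5

Base `be:g.bel.fa:.fa.se:.le` (6 syllables):
  Weights: 4 fa L, 5 se: L, 6 le L.
  The penult (syllable 5, se:) is light, so stress falls on the antepenult (syllable 4, fa).
  → primary stress on syllable 4.
Suffixed `be:g.bel.fa:.fa.se:.le.pa:t` (7 syllables):
  Weights: 5 se: L, 6 le L, 7 pa:t H.
  The penult (syllable 6, le) is light, so stress falls on the antepenult (syllable 5, se:).
  → primary stress on syllable 5.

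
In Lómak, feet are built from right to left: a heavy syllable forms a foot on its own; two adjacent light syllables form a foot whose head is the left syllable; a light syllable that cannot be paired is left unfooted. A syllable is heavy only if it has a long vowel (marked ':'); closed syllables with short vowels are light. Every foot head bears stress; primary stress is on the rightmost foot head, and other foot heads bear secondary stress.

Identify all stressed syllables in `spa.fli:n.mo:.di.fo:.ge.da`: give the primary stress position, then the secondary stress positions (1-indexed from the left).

Weights: 1 spa L, 2 fli:n H, 3 mo: H, 4 di L, 5 fo: H, 6 ge L, 7 da L.
Parse right to left (heavy = foot alone; LL = one foot; stranded L unfooted): spa (ˈfli:n) (ˈmo:) di (ˈfo:) (ˈge.da).
Foot heads: 2, 3, 5, 6.
Primary stress on the rightmost head = syllable 6.
Secondary stress on 2, 3, 5: spa.ˌfli:n.ˌmo:.di.ˌfo:.ˈge.da.

primary 6, secondary 2, 3, 5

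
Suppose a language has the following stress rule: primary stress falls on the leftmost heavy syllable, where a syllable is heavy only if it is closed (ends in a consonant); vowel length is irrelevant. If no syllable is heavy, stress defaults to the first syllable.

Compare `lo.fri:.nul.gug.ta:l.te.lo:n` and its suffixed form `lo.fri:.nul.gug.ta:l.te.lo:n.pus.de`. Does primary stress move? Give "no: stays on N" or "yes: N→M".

Base `lo.fri:.nul.gug.ta:l.te.lo:n` (7 syllables):
  Weights: 1 lo L, 2 fri: L, 3 nul H, 4 gug H, 5 ta:l H, 6 te L, 7 lo:n H.
  Heavy syllables in the domain: 3, 4, 5, 7. The leftmost is syllable 3 (nul).
  → primary stress on syllable 3.
Suffixed `lo.fri:.nul.gug.ta:l.te.lo:n.pus.de` (9 syllables):
  Weights: 1 lo L, 2 fri: L, 3 nul H, 4 gug H, 5 ta:l H, 6 te L, 7 lo:n H, 8 pus H, 9 de L.
  Heavy syllables in the domain: 3, 4, 5, 7, 8. The leftmost is syllable 3 (nul).
  → primary stress on syllable 3.

no: stays on 3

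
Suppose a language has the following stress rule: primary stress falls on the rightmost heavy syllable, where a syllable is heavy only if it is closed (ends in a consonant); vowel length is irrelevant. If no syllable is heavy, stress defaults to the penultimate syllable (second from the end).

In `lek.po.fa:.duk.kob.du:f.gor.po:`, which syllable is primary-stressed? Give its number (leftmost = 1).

Weights: 1 lek H, 2 po L, 3 fa: L, 4 duk H, 5 kob H, 6 du:f H, 7 gor H, 8 po: L.
Heavy syllables in the domain: 1, 4, 5, 6, 7. The rightmost is syllable 7 (gor).
Primary stress: syllable 7 → lek.po.fa:.duk.kob.du:f.ˈgor.po:.

7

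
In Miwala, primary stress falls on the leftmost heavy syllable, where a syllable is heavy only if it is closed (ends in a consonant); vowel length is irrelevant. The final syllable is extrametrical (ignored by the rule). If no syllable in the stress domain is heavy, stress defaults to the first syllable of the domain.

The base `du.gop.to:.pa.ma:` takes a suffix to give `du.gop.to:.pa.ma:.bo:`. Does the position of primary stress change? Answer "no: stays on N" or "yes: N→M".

Base `du.gop.to:.pa.ma:` (5 syllables):
  The final syllable (5, ma:) is extrametrical; the stress domain is syllables 1–4.
  Weights: 1 du L, 2 gop H, 3 to: L, 4 pa L.
  Heavy syllables in the domain: 2. The leftmost is syllable 2 (gop).
  → primary stress on syllable 2.
Suffixed `du.gop.to:.pa.ma:.bo:` (6 syllables):
  The final syllable (6, bo:) is extrametrical; the stress domain is syllables 1–5.
  Weights: 1 du L, 2 gop H, 3 to: L, 4 pa L, 5 ma: L.
  Heavy syllables in the domain: 2. The leftmost is syllable 2 (gop).
  → primary stress on syllable 2.

no: stays on 2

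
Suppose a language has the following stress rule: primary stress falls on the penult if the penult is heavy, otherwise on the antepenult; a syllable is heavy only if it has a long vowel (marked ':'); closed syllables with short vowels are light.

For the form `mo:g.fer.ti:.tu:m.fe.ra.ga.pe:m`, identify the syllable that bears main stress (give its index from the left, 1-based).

6

Weights: 6 ra L, 7 ga L, 8 pe:m H.
The penult (syllable 7, ga) is light, so stress falls on the antepenult (syllable 6, ra).
Primary stress: syllable 6 → mo:g.fer.ti:.tu:m.fe.ˈra.ga.pe:m.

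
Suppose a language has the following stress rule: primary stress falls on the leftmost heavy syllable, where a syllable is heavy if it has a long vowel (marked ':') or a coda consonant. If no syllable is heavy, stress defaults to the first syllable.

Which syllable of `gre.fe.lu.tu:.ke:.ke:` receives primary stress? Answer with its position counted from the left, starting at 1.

Weights: 1 gre L, 2 fe L, 3 lu L, 4 tu: H, 5 ke: H, 6 ke: H.
Heavy syllables in the domain: 4, 5, 6. The leftmost is syllable 4 (tu:).
Primary stress: syllable 4 → gre.fe.lu.ˈtu:.ke:.ke:.

4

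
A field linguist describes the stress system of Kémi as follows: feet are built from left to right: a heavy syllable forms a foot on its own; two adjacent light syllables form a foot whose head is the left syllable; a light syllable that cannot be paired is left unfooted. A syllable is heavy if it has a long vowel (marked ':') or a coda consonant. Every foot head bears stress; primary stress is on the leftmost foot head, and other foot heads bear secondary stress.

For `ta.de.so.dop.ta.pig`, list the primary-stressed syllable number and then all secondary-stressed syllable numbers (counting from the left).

primary 1, secondary 4, 6

Weights: 1 ta L, 2 de L, 3 so L, 4 dop H, 5 ta L, 6 pig H.
Parse left to right (heavy = foot alone; LL = one foot; stranded L unfooted): (ˈta.de) so (ˈdop) ta (ˈpig).
Foot heads: 1, 4, 6.
Primary stress on the leftmost head = syllable 1.
Secondary stress on 4, 6: ˈta.de.so.ˌdop.ta.ˌpig.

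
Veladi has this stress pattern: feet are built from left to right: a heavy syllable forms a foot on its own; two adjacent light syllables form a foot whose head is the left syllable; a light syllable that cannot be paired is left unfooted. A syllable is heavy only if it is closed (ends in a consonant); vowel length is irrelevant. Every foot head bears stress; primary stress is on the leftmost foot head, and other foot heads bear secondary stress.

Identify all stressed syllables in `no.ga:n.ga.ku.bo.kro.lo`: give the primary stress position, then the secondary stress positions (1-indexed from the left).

Weights: 1 no L, 2 ga:n H, 3 ga L, 4 ku L, 5 bo L, 6 kro L, 7 lo L.
Parse left to right (heavy = foot alone; LL = one foot; stranded L unfooted): no (ˈga:n) (ˈga.ku) (ˈbo.kro) lo.
Foot heads: 2, 3, 5.
Primary stress on the leftmost head = syllable 2.
Secondary stress on 3, 5: no.ˈga:n.ˌga.ku.ˌbo.kro.lo.

primary 2, secondary 3, 5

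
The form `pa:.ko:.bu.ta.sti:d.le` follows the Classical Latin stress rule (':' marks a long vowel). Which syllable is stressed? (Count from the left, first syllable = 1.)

5

Classical Latin: stress the penult if heavy (long vowel or closed), else the antepenult.
Weights: 4 ta L, 5 sti:d H, 6 le L.
The penult (syllable 5, sti:d) is heavy, so it takes stress.
Stress on syllable 5: pa:.ko:.bu.ta.ˈsti:d.le.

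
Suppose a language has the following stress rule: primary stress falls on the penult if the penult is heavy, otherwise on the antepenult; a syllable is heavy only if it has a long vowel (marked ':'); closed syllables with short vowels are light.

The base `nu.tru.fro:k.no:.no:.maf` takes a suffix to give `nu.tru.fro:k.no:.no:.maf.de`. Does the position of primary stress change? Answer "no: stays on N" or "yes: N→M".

Base `nu.tru.fro:k.no:.no:.maf` (6 syllables):
  Weights: 4 no: H, 5 no: H, 6 maf L.
  The penult (syllable 5, no:) is heavy, so it takes stress.
  → primary stress on syllable 5.
Suffixed `nu.tru.fro:k.no:.no:.maf.de` (7 syllables):
  Weights: 5 no: H, 6 maf L, 7 de L.
  The penult (syllable 6, maf) is light, so stress falls on the antepenult (syllable 5, no:).
  → primary stress on syllable 5.

no: stays on 5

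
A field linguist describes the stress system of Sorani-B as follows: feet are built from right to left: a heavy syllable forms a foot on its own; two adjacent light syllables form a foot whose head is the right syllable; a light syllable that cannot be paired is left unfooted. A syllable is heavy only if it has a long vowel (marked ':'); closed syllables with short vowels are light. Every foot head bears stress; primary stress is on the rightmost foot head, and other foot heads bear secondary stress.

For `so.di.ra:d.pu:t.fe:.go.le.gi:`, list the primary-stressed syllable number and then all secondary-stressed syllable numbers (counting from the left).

primary 8, secondary 2, 3, 4, 5, 7

Weights: 1 so L, 2 di L, 3 ra:d H, 4 pu:t H, 5 fe: H, 6 go L, 7 le L, 8 gi: H.
Parse right to left (heavy = foot alone; LL = one foot; stranded L unfooted): (so.ˈdi) (ˈra:d) (ˈpu:t) (ˈfe:) (go.ˈle) (ˈgi:).
Foot heads: 2, 3, 4, 5, 7, 8.
Primary stress on the rightmost head = syllable 8.
Secondary stress on 2, 3, 4, 5, 7: so.ˌdi.ˌra:d.ˌpu:t.ˌfe:.go.ˌle.ˈgi:.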